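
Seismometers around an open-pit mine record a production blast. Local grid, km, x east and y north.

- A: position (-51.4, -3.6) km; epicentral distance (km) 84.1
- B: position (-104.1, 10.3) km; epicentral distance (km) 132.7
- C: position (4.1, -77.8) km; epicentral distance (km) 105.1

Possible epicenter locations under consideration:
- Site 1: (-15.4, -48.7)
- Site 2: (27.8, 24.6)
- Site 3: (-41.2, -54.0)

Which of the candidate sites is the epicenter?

For each candidate, compare |candidate − station| to the reported distance:
Site 1: residuals A 26.4, B 26.2, C 70.1 → max 70.1 km
Site 2: residuals A 0.0, B 0.0, C 0.0 → max 0.0 km
Site 3: residuals A 32.7, B 42.8, C 53.9 → max 53.9 km
Only Site 2 has all residuals ≈ 0.

Site 2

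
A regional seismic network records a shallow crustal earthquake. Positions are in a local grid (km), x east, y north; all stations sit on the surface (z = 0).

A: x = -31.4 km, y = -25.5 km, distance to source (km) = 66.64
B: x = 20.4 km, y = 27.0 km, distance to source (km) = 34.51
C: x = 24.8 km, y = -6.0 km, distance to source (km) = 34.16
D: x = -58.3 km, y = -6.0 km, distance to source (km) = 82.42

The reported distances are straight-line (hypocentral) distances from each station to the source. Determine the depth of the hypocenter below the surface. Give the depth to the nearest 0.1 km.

Each station gives a sphere (x−x_i)² + (y−y_i)² + z² = d_i² (stations at z=0).
Subtracting the A sphere from B and C: z² cancels, leaving linear equations in x and y:
103.6 x + 105.0 y = 2758.90
112.4 x + 39.0 y = 2288.81
Solving: x ≈ 17.101, y ≈ 9.403 km (keep extra digits for the depth step; rounded: 17.1, 9.4).
Then from the A sphere: z² = 66.64² − (x + 31.4)² − (y + 25.5)² with x = 17.101, y = 9.403, so z ≈ 29.501 ≈ 29.5 km.

29.5 km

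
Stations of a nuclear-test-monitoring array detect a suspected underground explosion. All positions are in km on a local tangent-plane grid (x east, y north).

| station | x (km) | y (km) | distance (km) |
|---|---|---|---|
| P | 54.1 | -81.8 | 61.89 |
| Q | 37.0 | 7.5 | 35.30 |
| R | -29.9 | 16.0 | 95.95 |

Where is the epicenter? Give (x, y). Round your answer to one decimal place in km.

Circle about each station: (x − 54.1)² + (y + 81.8)² = 61.89²; (x − 37.0)² + (y − 7.5)² = 35.30²; (x + 29.9)² + (y − 16.0)² = 95.95².
Subtracting the P equation from the Q and R equations removes the quadratic terms:
-34.2 x + 178.6 y = -5608.52
-168.0 x + 195.6 y = -13844.07
Solving the 2×2 system: x ≈ 59.0, y ≈ -20.1 km.

59.0 km east, -20.1 km north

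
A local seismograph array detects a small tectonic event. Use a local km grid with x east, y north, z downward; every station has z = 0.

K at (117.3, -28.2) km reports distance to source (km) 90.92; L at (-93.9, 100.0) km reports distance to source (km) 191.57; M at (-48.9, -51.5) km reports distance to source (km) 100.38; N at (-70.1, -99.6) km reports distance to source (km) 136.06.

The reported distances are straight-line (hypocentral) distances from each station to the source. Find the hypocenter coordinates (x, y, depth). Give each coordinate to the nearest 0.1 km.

x ≈ 38.4 km, y ≈ -31.0 km, depth ≈ 45.1 km

Each station gives a sphere (x−x_i)² + (y−y_i)² + z² = d_i² (stations at z=0).
Subtracting the K sphere from L and M: z² cancels, leaving linear equations in x and y:
-422.4 x + 256.4 y = -24169.94
-332.4 x − 46.6 y = -11320.77
Solving: x ≈ 38.404, y ≈ -31.000 km (keep extra digits for the depth step; rounded: 38.4, -31.0).
Then from the K sphere: z² = 90.92² − (x − 117.3)² − (y + 28.2)² with x = 38.404, y = -31.000, so z ≈ 45.100 ≈ 45.1 km.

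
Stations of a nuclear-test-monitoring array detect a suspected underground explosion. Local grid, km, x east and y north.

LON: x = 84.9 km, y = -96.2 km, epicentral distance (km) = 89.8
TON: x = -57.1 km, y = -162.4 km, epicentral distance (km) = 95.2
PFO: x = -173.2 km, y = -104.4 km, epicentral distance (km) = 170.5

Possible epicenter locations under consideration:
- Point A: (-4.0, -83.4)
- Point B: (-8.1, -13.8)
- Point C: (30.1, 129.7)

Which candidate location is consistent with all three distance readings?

Point A

For each candidate, compare |candidate − station| to the reported distance:
Point A: residuals LON 0.0, TON 0.0, PFO 0.0 → max 0.0 km
Point B: residuals LON 34.5, TON 61.3, PFO 17.8 → max 61.3 km
Point C: residuals LON 142.7, TON 209.6, PFO 139.6 → max 209.6 km
Only Point A has all residuals ≈ 0.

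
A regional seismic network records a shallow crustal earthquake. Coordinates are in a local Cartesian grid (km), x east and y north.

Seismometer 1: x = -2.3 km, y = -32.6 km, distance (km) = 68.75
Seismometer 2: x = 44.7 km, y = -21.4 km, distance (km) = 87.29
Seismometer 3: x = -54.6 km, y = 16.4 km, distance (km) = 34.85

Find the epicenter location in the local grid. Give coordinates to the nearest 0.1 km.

-23.8 km east, 32.7 km north

Circle about each station: (x + 2.3)² + (y + 32.6)² = 68.75²; (x − 44.7)² + (y + 21.4)² = 87.29²; (x + 54.6)² + (y − 16.4)² = 34.85².
Subtracting pairs of circle equations eliminates x²+y² and gives linear equations (the radical axes):
94.0 x + 22.4 y = -1504.98
-104.6 x + 98.0 y = 5694.11
Solving the 2×2 system: x ≈ -23.8, y ≈ 32.7 km.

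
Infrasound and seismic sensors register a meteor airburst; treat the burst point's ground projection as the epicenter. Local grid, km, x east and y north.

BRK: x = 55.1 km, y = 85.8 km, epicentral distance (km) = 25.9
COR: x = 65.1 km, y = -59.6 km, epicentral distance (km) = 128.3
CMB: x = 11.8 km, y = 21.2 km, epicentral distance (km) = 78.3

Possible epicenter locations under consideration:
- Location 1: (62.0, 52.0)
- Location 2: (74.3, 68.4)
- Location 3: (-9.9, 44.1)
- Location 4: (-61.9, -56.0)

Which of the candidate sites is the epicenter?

Location 2

For each candidate, compare |candidate − station| to the reported distance:
Location 1: residuals BRK 8.6, COR 16.7, CMB 19.4 → max 19.4 km
Location 2: residuals BRK 0.0, COR 0.0, CMB 0.0 → max 0.0 km
Location 3: residuals BRK 51.3, COR 0.3, CMB 46.8 → max 51.3 km
Location 4: residuals BRK 157.9, COR 1.2, CMB 28.4 → max 157.9 km
Only Location 2 has all residuals ≈ 0.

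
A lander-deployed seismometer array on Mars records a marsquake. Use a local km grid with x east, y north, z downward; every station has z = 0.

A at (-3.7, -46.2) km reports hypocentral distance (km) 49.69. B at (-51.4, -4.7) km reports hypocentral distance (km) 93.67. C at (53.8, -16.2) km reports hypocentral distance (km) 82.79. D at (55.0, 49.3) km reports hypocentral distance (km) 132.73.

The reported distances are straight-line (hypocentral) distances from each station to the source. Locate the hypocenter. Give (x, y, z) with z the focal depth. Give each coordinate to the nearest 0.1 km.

(4.4, -64.7, 45.4)

Each station gives a sphere (x−x_i)² + (y−y_i)² + z² = d_i² (stations at z=0).
Subtracting the A sphere from B and C: z² cancels, leaving linear equations in x and y:
-95.4 x + 83.0 y = -5789.05
115.0 x + 60.0 y = -3376.34
Solving: x ≈ 4.395, y ≈ -64.696 km (keep extra digits for the depth step; rounded: 4.4, -64.7).
Then from the A sphere: z² = 49.69² − (x + 3.7)² − (y + 46.2)² with x = 4.395, y = -64.696, so z ≈ 45.403 ≈ 45.4 km.
Check against D (with the unrounded solution): distance 132.73 ≈ 132.73 km. ✓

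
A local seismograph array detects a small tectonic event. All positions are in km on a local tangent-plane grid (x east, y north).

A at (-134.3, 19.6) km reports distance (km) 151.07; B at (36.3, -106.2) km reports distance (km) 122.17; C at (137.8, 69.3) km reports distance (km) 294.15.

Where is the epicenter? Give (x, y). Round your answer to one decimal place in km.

Circle about each station: (x + 134.3)² + (y − 19.6)² = 151.07²; (x − 36.3)² + (y + 106.2)² = 122.17²; (x − 137.8)² + (y − 69.3)² = 294.15².
Subtracting the A equation from the B and C equations removes the quadratic terms:
341.2 x − 251.6 y = 2072.12
544.2 x + 99.4 y = -58331.40
Solving the 2×2 system: x ≈ -84.7, y ≈ -123.1 km.

-84.7 km east, -123.1 km north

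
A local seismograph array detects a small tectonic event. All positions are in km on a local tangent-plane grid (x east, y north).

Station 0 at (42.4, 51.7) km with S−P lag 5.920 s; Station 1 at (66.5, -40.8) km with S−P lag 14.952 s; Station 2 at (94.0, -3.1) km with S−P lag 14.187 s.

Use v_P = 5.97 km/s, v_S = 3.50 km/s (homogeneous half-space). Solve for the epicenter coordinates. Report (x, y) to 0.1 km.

Distance from S−P lag: d = Δt · v_P v_S / (v_P − v_S) = Δt · (5.97·3.50)/(5.97−3.50) ≈ 8.4595·Δt.
So d_Station 0 = 50.08, d_Station 1 = 126.49, d_Station 2 = 120.02 km.
Circle about each station: (x − 42.4)² + (y − 51.7)² = 50.08²; (x − 66.5)² + (y + 40.8)² = 126.49²; (x − 94.0)² + (y + 3.1)² = 120.02².
Subtracting the Station 0 equation from the Station 1 and Station 2 equations removes the quadratic terms:
48.2 x − 185.0 y = -11875.47
103.2 x − 109.6 y = -7521.83
Solving the 2×2 system: x ≈ -6.5, y ≈ 62.5 km.

x ≈ -6.5 km, y ≈ 62.5 km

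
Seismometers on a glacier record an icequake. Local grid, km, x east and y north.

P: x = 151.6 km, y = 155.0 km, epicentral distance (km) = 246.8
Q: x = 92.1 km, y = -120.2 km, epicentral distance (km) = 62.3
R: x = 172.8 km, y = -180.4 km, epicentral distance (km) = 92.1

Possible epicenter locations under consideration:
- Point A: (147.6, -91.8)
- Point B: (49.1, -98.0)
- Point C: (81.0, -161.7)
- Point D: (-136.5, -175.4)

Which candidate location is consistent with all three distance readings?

For each candidate, compare |candidate − station| to the reported distance:
Point A: residuals P 0.0, Q 0.0, R 0.0 → max 0.0 km
Point B: residuals P 26.2, Q 13.9, R 56.5 → max 56.5 km
Point C: residuals P 77.7, Q 19.3, R 1.6 → max 77.7 km
Point D: residuals P 191.6, Q 172.9, R 217.2 → max 217.2 km
Only Point A has all residuals ≈ 0.

Point A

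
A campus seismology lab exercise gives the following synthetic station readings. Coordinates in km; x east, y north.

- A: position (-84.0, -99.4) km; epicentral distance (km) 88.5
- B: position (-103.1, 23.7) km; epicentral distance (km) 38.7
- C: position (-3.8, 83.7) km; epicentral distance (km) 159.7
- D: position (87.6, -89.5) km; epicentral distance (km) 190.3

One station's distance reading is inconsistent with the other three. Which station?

C

Solve using three stations at a time. Using A, B, D (subtract circle equations pairwise → linear system) gives (x, y) ≈ (-85.7, -10.9).
Distances from that point to each station vs reported:
  A: calculated 88.5 vs reported 88.5 → residual 0.0 km
  B: calculated 38.7 vs reported 38.7 → residual 0.0 km
  C: calculated 125.1 vs reported 159.7 → residual 34.6 km
  D: calculated 190.3 vs reported 190.3 → residual 0.0 km
A, B, D are mutually consistent (residuals ≈ 0); C is off by 34.6 km.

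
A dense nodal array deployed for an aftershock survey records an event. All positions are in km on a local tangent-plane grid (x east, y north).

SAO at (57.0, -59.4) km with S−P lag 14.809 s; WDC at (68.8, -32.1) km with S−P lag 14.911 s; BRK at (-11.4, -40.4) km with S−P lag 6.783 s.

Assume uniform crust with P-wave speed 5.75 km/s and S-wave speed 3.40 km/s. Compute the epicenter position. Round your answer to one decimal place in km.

Distance from S−P lag: d = Δt · v_P v_S / (v_P − v_S) = Δt · (5.75·3.40)/(5.75−3.40) ≈ 8.3191·Δt.
So d_SAO = 123.20, d_WDC = 124.05, d_BRK = 56.43 km.
Circle about each station: (x − 57.0)² + (y + 59.4)² = 123.20²; (x − 68.8)² + (y + 32.1)² = 124.05²; (x + 11.4)² + (y + 40.4)² = 56.43².
Subtracting pairs of circle equations eliminates x²+y² and gives linear equations (the radical axes):
23.6 x + 54.6 y = -1223.67
-136.8 x + 38.0 y = 6978.66
Solving the 2×2 system: x ≈ -51.1, y ≈ -0.3 km.

x ≈ -51.1 km, y ≈ -0.3 km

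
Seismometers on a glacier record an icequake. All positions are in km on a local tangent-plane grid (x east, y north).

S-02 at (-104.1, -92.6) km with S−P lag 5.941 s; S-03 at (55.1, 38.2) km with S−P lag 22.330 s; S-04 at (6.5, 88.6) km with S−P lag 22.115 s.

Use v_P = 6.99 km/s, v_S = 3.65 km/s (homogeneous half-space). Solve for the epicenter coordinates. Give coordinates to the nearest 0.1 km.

Distance from S−P lag: d = Δt · v_P v_S / (v_P − v_S) = Δt · (6.99·3.65)/(6.99−3.65) ≈ 7.6388·Δt.
So d_S-02 = 45.38, d_S-03 = 170.57, d_S-04 = 168.93 km.
Circle about each station: (x + 104.1)² + (y + 92.6)² = 45.38²; (x − 55.1)² + (y − 38.2)² = 170.57²; (x − 6.5)² + (y − 88.6)² = 168.93².
Subtracting pairs of circle equations eliminates x²+y² and gives linear equations (the radical axes):
318.4 x + 261.6 y = -41951.10
221.2 x + 362.4 y = -37997.36
Solving the 2×2 system: x ≈ -91.5, y ≈ -49.0 km.

(-91.5, -49.0)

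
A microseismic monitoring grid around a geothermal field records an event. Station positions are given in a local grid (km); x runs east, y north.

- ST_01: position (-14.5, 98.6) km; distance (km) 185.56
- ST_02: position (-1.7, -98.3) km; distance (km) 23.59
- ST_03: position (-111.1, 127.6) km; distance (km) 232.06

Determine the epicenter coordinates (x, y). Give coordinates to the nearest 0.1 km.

x ≈ -22.3 km, y ≈ -86.8 km

Circle about each station: (x + 14.5)² + (y − 98.6)² = 185.56²; (x + 1.7)² + (y + 98.3)² = 23.59²; (x + 111.1)² + (y − 127.6)² = 232.06².
Subtracting pairs of circle equations eliminates x²+y² and gives linear equations (the radical axes):
25.6 x − 393.8 y = 33609.60
-193.2 x + 58.0 y = -726.57
Solving the 2×2 system: x ≈ -22.3, y ≈ -86.8 km.
Check against ST_01 (with the unrounded x, y): √((x + 14.5)²+(y − 98.6)²) = 185.56 ≈ 185.56 km. ✓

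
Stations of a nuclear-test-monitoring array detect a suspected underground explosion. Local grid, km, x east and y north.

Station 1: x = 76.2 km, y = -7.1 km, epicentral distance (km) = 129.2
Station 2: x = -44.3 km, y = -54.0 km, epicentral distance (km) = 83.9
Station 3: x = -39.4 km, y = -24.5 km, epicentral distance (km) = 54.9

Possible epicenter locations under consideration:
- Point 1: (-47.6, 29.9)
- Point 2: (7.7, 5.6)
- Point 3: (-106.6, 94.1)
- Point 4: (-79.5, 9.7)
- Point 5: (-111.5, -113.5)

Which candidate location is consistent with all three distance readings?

For each candidate, compare |candidate − station| to the reported distance:
Point 1: residuals Station 1 0.0, Station 2 0.1, Station 3 0.1 → max 0.1 km
Point 2: residuals Station 1 59.5, Station 2 4.8, Station 3 1.0 → max 59.5 km
Point 3: residuals Station 1 79.7, Station 2 76.8, Station 3 81.4 → max 81.4 km
Point 4: residuals Station 1 27.4, Station 2 11.1, Station 3 2.2 → max 27.4 km
Point 5: residuals Station 1 86.6, Station 2 5.9, Station 3 59.6 → max 86.6 km
Only Point 1 has all residuals ≈ 0.

Point 1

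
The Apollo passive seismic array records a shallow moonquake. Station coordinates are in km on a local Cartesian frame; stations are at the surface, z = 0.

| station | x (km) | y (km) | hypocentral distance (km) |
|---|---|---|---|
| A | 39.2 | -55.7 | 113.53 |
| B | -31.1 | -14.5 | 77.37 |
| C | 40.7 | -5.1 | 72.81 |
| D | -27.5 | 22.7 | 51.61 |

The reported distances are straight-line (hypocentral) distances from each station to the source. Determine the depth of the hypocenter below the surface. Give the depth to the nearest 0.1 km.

Each station gives a sphere (x−x_i)² + (y−y_i)² + z² = d_i² (stations at z=0).
Subtracting the A sphere from B and C: z² cancels, leaving linear equations in x and y:
-140.6 x + 82.4 y = 3441.27
3.0 x + 101.2 y = 4631.13
Solving: x ≈ 2.304, y ≈ 45.694 km (keep extra digits for the depth step; rounded: 2.3, 45.7).
Then from the A sphere: z² = 113.53² − (x − 39.2)² − (y + 55.7)² with x = 2.304, y = 45.694, so z ≈ 35.313 ≈ 35.3 km.

depth ≈ 35.3 km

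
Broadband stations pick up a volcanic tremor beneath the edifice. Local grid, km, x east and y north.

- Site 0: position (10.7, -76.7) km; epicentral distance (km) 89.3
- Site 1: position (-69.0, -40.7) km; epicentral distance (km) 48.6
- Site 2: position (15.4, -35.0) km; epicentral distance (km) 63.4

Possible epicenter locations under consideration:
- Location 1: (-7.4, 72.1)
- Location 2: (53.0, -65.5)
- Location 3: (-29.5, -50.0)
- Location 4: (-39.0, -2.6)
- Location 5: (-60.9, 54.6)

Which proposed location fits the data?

Location 4

For each candidate, compare |candidate − station| to the reported distance:
Location 1: residuals Site 0 60.6, Site 1 79.9, Site 2 46.1 → max 79.9 km
Location 2: residuals Site 0 45.5, Site 1 75.9, Site 2 15.0 → max 75.9 km
Location 3: residuals Site 0 41.0, Site 1 8.0, Site 2 16.1 → max 41.0 km
Location 4: residuals Site 0 0.1, Site 1 0.1, Site 2 0.1 → max 0.1 km
Location 5: residuals Site 0 60.3, Site 1 47.0, Site 2 54.3 → max 60.3 km
Only Location 4 has all residuals ≈ 0.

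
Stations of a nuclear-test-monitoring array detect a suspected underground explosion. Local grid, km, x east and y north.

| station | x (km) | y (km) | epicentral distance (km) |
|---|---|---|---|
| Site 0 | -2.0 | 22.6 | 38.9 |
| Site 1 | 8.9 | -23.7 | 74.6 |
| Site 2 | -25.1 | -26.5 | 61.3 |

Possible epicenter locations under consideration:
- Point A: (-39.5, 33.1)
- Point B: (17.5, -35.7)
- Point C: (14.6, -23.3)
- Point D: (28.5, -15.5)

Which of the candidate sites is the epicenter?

For each candidate, compare |candidate − station| to the reported distance:
Point A: residuals Site 0 0.0, Site 1 0.0, Site 2 0.0 → max 0.0 km
Point B: residuals Site 0 22.6, Site 1 59.8, Site 2 17.7 → max 59.8 km
Point C: residuals Site 0 9.9, Site 1 68.9, Site 2 21.5 → max 68.9 km
Point D: residuals Site 0 9.9, Site 1 53.4, Site 2 6.6 → max 53.4 km
Only Point A has all residuals ≈ 0.

Point A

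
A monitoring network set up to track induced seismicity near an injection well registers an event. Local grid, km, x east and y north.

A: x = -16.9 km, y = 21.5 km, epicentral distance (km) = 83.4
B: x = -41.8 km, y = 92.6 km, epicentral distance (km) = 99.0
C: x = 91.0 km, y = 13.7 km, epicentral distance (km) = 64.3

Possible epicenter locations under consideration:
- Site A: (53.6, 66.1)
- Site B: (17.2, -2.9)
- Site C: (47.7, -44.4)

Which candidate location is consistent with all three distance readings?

Site A

For each candidate, compare |candidate − station| to the reported distance:
Site A: residuals A 0.0, B 0.0, C 0.1 → max 0.1 km
Site B: residuals A 41.5, B 13.3, C 11.3 → max 41.5 km
Site C: residuals A 8.9, B 64.6, C 8.2 → max 64.6 km
Only Site A has all residuals ≈ 0.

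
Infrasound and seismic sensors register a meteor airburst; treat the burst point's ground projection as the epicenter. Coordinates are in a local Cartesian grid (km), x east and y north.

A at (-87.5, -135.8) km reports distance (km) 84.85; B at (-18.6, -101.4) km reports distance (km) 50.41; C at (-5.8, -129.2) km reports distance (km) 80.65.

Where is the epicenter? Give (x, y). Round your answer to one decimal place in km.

Circle about each station: (x + 87.5)² + (y + 135.8)² = 84.85²; (x + 18.6)² + (y + 101.4)² = 50.41²; (x + 5.8)² + (y + 129.2)² = 80.65².
Subtracting the A equation from the B and C equations removes the quadratic terms:
137.8 x + 68.8 y = -10811.62
163.4 x + 13.2 y = -8676.51
Solving the 2×2 system: x ≈ -48.2, y ≈ -60.6 km.
Check against A (with the unrounded x, y): √((x + 87.5)²+(y + 135.8)²) = 84.85 ≈ 84.85 km. ✓

-48.2 km east, -60.6 km north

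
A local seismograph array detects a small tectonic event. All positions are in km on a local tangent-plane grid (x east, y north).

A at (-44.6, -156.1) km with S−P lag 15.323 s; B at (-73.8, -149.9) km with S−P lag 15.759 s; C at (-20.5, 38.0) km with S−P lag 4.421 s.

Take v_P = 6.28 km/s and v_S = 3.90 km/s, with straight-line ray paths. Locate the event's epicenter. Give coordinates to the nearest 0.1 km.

x ≈ -3.0 km, y ≈ -4.0 km

Distance from S−P lag: d = Δt · v_P v_S / (v_P − v_S) = Δt · (6.28·3.90)/(6.28−3.90) ≈ 10.2908·Δt.
So d_A = 157.69, d_B = 162.17, d_C = 45.50 km.
Circle about each station: (x + 44.6)² + (y + 156.1)² = 157.69²; (x + 73.8)² + (y + 149.9)² = 162.17²; (x + 20.5)² + (y − 38.0)² = 45.50².
Subtracting the A equation from the B and C equations removes the quadratic terms:
-58.4 x + 12.4 y = 127.11
48.2 x + 388.2 y = -1696.23
Solving the 2×2 system: x ≈ -3.0, y ≈ -4.0 km.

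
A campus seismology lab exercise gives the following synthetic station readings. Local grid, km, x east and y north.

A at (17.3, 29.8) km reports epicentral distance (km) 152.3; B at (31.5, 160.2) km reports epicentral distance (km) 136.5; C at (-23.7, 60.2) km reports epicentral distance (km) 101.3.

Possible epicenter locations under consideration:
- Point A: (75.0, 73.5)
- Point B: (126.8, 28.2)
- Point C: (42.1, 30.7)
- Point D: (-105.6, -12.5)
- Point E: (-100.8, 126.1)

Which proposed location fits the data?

For each candidate, compare |candidate − station| to the reported distance:
Point A: residuals A 79.9, B 39.5, C 1.7 → max 79.9 km
Point B: residuals A 42.8, B 26.3, C 52.6 → max 52.6 km
Point C: residuals A 127.5, B 6.6, C 29.2 → max 127.5 km
Point D: residuals A 22.3, B 84.0, C 8.2 → max 84.0 km
Point E: residuals A 0.1, B 0.1, C 0.1 → max 0.1 km
Only Point E has all residuals ≈ 0.

Point E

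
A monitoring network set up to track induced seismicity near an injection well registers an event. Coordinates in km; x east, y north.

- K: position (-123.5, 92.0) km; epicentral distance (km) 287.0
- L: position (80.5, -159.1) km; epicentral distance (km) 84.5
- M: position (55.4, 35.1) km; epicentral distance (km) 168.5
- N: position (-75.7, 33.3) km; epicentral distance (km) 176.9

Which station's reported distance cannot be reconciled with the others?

Solve using three stations at a time. Using L, M, N (subtract circle equations pairwise → linear system) gives (x, y) ≈ (3.1, -125.1).
Distances from that point to each station vs reported:
  K: calculated 251.3 vs reported 287.0 → residual 35.7 km
  L: calculated 84.5 vs reported 84.5 → residual 0.0 km
  M: calculated 168.5 vs reported 168.5 → residual 0.0 km
  N: calculated 176.9 vs reported 176.9 → residual 0.0 km
L, M, N are mutually consistent (residuals ≈ 0); K is off by 35.7 km.

K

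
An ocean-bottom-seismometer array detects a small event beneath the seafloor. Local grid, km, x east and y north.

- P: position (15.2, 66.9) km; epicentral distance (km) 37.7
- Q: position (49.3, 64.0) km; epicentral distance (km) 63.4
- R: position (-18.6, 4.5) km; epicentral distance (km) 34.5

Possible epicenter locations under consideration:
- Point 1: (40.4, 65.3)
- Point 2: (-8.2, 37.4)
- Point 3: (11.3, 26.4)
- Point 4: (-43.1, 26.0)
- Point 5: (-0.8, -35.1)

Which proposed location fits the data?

For each candidate, compare |candidate − station| to the reported distance:
Point 1: residuals P 12.4, Q 54.4, R 50.2 → max 54.4 km
Point 2: residuals P 0.0, Q 0.0, R 0.0 → max 0.0 km
Point 3: residuals P 3.0, Q 9.9, R 2.6 → max 9.9 km
Point 4: residuals P 33.5, Q 36.5, R 1.9 → max 36.5 km
Point 5: residuals P 65.5, Q 47.6, R 8.9 → max 65.5 km
Only Point 2 has all residuals ≈ 0.

Point 2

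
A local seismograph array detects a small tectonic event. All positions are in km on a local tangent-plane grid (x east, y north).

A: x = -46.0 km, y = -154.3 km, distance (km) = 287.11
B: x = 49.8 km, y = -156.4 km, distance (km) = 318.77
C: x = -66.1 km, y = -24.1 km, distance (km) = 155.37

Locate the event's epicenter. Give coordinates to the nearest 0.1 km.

-92.0 km east, 129.1 km north

Circle about each station: (x + 46.0)² + (y + 154.3)² = 287.11²; (x − 49.8)² + (y + 156.4)² = 318.77²; (x + 66.1)² + (y + 24.1)² = 155.37².
Subtracting the A equation from the B and C equations removes the quadratic terms:
191.6 x − 4.2 y = -18165.65
-40.2 x + 260.4 y = 37317.85
Solving the 2×2 system: x ≈ -92.0, y ≈ 129.1 km.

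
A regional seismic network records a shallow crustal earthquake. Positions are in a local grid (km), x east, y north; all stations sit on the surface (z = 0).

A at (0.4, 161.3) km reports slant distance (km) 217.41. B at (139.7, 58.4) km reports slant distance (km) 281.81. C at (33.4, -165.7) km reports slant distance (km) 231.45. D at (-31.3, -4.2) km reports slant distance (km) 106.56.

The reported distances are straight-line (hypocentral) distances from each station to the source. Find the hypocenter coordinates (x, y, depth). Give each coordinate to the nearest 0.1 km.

Each station gives a sphere (x−x_i)² + (y−y_i)² + z² = d_i² (stations at z=0).
Subtracting the A sphere from B and C: z² cancels, leaving linear equations in x and y:
278.6 x − 205.8 y = -35240.97
66.0 x − 654.0 y = -3747.79
Solving: x ≈ -132.108, y ≈ -7.601 km (keep extra digits for the depth step; rounded: -132.1, -7.6).
Then from the A sphere: z² = 217.41² − (x − 0.4)² − (y − 161.3)² with x = -132.108, y = -7.601, so z ≈ 34.368 ≈ 34.4 km.

x ≈ -132.1 km, y ≈ -7.6 km, depth ≈ 34.4 km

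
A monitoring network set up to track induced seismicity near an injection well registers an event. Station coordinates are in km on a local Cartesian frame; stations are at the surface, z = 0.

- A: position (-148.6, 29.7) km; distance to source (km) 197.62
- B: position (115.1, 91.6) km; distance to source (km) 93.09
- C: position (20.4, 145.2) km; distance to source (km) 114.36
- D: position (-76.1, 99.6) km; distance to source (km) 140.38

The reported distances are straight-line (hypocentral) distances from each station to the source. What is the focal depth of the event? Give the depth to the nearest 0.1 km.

Each station gives a sphere (x−x_i)² + (y−y_i)² + z² = d_i² (stations at z=0).
Subtracting the A sphere from B and C: z² cancels, leaving linear equations in x and y:
527.4 x + 123.8 y = 29062.44
338.0 x + 231.0 y = 24510.60
Solving: x ≈ 45.996, y ≈ 38.805 km (keep extra digits for the depth step; rounded: 46.0, 38.8).
Then from the A sphere: z² = 197.62² − (x + 148.6)² − (y − 29.7)² with x = 45.996, y = 38.805, so z ≈ 33.214 ≈ 33.2 km.
Check against D (with the unrounded solution): distance 140.38 ≈ 140.38 km. ✓

33.2 km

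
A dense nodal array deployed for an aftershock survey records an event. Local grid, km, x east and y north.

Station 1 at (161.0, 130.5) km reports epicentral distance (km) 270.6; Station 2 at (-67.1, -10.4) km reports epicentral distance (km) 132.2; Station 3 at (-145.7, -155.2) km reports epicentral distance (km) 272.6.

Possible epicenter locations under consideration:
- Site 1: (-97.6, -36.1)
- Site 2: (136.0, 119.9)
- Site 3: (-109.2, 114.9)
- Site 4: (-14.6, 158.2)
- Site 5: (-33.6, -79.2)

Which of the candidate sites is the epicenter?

Site 3

For each candidate, compare |candidate − station| to the reported distance:
Site 1: residuals Station 1 37.0, Station 2 92.3, Station 3 144.2 → max 144.2 km
Site 2: residuals Station 1 243.4, Station 2 109.1, Station 3 121.1 → max 243.4 km
Site 3: residuals Station 1 0.0, Station 2 0.0, Station 3 0.0 → max 0.0 km
Site 4: residuals Station 1 92.8, Station 2 44.4, Station 3 67.1 → max 92.8 km
Site 5: residuals Station 1 15.5, Station 2 55.7, Station 3 137.2 → max 137.2 km
Only Site 3 has all residuals ≈ 0.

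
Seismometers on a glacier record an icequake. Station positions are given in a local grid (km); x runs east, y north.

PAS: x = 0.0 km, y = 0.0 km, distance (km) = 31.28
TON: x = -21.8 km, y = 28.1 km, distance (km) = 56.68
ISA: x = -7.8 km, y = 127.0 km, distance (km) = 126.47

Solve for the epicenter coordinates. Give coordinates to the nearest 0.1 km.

x ≈ 30.6 km, y ≈ 6.5 km

Circle about each station: x² + y² = 31.28²; (x + 21.8)² + (y − 28.1)² = 56.68²; (x + 7.8)² + (y − 127.0)² = 126.47².
Subtracting the PAS equation from the TON and ISA equations removes the quadratic terms:
-43.6 x + 56.2 y = -969.33
-15.6 x + 254.0 y = 1173.62
Solving the 2×2 system: x ≈ 30.6, y ≈ 6.5 km.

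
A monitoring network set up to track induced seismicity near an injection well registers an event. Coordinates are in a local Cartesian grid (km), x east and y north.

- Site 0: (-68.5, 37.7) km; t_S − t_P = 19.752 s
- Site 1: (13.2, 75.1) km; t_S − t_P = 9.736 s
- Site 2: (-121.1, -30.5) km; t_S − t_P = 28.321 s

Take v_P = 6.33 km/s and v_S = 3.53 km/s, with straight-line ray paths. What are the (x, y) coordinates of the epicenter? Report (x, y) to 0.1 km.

Distance from S−P lag: d = Δt · v_P v_S / (v_P − v_S) = Δt · (6.33·3.53)/(6.33−3.53) ≈ 7.9803·Δt.
So d_Site 0 = 157.63, d_Site 1 = 77.70, d_Site 2 = 226.01 km.
Circle about each station: (x + 68.5)² + (y − 37.7)² = 157.63²; (x − 13.2)² + (y − 75.1)² = 77.70²; (x + 121.1)² + (y + 30.5)² = 226.01².
Subtracting pairs of circle equations eliminates x²+y² and gives linear equations (the radical axes):
163.4 x + 74.8 y = 18510.64
-105.2 x − 136.4 y = -16751.38
Solving the 2×2 system: x ≈ 88.2, y ≈ 54.8 km.

x ≈ 88.2 km, y ≈ 54.8 km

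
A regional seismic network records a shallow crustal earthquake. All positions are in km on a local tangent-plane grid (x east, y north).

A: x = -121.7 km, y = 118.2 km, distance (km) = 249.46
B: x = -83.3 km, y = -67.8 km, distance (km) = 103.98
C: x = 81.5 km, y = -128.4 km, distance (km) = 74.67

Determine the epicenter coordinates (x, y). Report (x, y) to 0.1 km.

18.7 km east, -88.0 km north

Circle about each station: (x + 121.7)² + (y − 118.2)² = 249.46²; (x + 83.3)² + (y + 67.8)² = 103.98²; (x − 81.5)² + (y + 128.4)² = 74.67².
Subtracting the A equation from the B and C equations removes the quadratic terms:
76.8 x − 372.0 y = 34172.05
406.4 x − 493.2 y = 51001.36
Solving the 2×2 system: x ≈ 18.7, y ≈ -88.0 km.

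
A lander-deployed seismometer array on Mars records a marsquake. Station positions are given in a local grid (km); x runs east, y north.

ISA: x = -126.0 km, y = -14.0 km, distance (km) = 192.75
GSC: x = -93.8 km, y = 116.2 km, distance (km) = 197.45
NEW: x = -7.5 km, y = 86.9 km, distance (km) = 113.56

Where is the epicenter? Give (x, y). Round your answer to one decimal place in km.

x ≈ 66.2 km, y ≈ 0.5 km

Circle about each station: (x + 126.0)² + (y + 14.0)² = 192.75²; (x + 93.8)² + (y − 116.2)² = 197.45²; (x + 7.5)² + (y − 86.9)² = 113.56².
Subtracting pairs of circle equations eliminates x²+y² and gives linear equations (the radical axes):
64.4 x + 260.4 y = 4394.94
237.0 x + 201.8 y = 15792.55
Solving the 2×2 system: x ≈ 66.2, y ≈ 0.5 km.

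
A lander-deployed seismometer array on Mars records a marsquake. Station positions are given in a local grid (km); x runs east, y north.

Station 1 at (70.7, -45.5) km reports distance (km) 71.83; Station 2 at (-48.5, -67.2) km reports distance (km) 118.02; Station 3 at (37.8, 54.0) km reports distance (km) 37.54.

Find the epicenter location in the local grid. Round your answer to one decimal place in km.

Circle about each station: (x − 70.7)² + (y + 45.5)² = 71.83²; (x + 48.5)² + (y + 67.2)² = 118.02²; (x − 37.8)² + (y − 54.0)² = 37.54².
Subtracting pairs of circle equations eliminates x²+y² and gives linear equations (the radical axes):
-238.4 x − 43.4 y = -8969.82
-65.8 x + 199.0 y = 1026.40
Solving the 2×2 system: x ≈ 34.6, y ≈ 16.6 km.

34.6 km east, 16.6 km north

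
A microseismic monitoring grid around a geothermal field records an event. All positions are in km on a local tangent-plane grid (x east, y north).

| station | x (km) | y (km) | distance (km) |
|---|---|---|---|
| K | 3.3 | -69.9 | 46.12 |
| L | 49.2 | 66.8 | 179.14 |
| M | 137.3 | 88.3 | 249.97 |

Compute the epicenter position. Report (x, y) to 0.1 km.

Circle about each station: (x − 3.3)² + (y + 69.9)² = 46.12²; (x − 49.2)² + (y − 66.8)² = 179.14²; (x − 137.3)² + (y − 88.3)² = 249.97².
Subtracting the K equation from the L and M equations removes the quadratic terms:
91.8 x + 273.4 y = -27978.11
268.0 x + 316.4 y = -38606.67
Solving the 2×2 system: x ≈ -38.5, y ≈ -89.4 km.

-38.5 km east, -89.4 km north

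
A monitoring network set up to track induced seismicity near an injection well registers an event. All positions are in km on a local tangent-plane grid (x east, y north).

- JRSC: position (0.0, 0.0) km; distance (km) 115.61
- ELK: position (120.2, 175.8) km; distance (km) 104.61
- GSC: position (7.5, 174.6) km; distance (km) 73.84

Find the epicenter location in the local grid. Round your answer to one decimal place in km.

40.2 km east, 108.4 km north

Circle about each station: x² + y² = 115.61²; (x − 120.2)² + (y − 175.8)² = 104.61²; (x − 7.5)² + (y − 174.6)² = 73.84².
Subtracting the JRSC equation from the ELK and GSC equations removes the quadratic terms:
240.4 x + 351.6 y = 47776.10
15.0 x + 349.2 y = 38454.74
Solving the 2×2 system: x ≈ 40.2, y ≈ 108.4 km.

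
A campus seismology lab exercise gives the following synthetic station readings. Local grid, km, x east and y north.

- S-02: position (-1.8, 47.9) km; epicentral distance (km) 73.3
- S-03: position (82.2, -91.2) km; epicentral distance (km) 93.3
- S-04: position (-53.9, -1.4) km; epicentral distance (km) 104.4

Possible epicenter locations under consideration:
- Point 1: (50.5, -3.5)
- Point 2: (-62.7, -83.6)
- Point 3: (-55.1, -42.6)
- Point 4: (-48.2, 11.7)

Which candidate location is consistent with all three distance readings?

For each candidate, compare |candidate − station| to the reported distance:
Point 1: residuals S-02 0.0, S-03 0.0, S-04 0.0 → max 0.0 km
Point 2: residuals S-02 71.6, S-03 51.8, S-04 21.7 → max 71.6 km
Point 3: residuals S-02 31.7, S-03 52.3, S-04 63.2 → max 63.2 km
Point 4: residuals S-02 14.4, S-03 72.8, S-04 90.1 → max 90.1 km
Only Point 1 has all residuals ≈ 0.

Point 1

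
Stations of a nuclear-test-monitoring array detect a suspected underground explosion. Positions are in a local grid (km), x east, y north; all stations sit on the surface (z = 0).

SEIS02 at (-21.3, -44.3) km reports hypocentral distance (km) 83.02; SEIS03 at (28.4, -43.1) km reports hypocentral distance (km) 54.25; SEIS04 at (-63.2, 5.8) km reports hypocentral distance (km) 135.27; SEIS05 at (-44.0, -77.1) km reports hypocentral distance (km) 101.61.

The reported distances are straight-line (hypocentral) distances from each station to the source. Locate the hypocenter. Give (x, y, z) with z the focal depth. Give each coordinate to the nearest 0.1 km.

Each station gives a sphere (x−x_i)² + (y−y_i)² + z² = d_i² (stations at z=0).
Subtracting the SEIS02 sphere from SEIS03 and SEIS04: z² cancels, leaving linear equations in x and y:
99.4 x + 2.4 y = 4197.25
-83.8 x + 100.2 y = -9793.95
Solving: x ≈ 43.703, y ≈ -61.194 km (keep extra digits for the depth step; rounded: 43.7, -61.2).
Then from the SEIS02 sphere: z² = 83.02² − (x + 21.3)² − (y + 44.3)² with x = 43.703, y = -61.194, so z ≈ 48.801 ≈ 48.8 km.
Check against SEIS05 (with the unrounded solution): distance 101.62 ≈ 101.61 km. ✓

(43.7, -61.2, 48.8)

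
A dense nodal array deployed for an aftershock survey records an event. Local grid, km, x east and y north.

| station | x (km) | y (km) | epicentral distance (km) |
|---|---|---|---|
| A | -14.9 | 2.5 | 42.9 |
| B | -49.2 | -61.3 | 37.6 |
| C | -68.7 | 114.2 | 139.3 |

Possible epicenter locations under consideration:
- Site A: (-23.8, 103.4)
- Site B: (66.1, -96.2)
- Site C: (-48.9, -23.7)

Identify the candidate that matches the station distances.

For each candidate, compare |candidate − station| to the reported distance:
Site A: residuals A 58.4, B 129.0, C 93.1 → max 129.0 km
Site B: residuals A 84.8, B 82.9, C 110.6 → max 110.6 km
Site C: residuals A 0.0, B 0.0, C 0.0 → max 0.0 km
Only Site C has all residuals ≈ 0.

Site C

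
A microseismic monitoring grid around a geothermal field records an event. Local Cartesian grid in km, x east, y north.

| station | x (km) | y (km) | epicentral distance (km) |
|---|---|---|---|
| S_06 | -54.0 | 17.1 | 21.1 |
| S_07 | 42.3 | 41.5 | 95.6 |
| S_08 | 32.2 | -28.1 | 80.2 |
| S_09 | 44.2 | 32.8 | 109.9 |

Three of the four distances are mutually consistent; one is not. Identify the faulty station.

S_09

Solve using three stations at a time. Using S_06, S_07, S_08 (subtract circle equations pairwise → linear system) gives (x, y) ≈ (-43.3, -1.1).
Distances from that point to each station vs reported:
  S_06: calculated 21.1 vs reported 21.1 → residual 0.0 km
  S_07: calculated 95.6 vs reported 95.6 → residual 0.0 km
  S_08: calculated 80.2 vs reported 80.2 → residual 0.0 km
  S_09: calculated 93.8 vs reported 109.9 → residual 16.1 km
S_06, S_07, S_08 are mutually consistent (residuals ≈ 0); S_09 is off by 16.1 km.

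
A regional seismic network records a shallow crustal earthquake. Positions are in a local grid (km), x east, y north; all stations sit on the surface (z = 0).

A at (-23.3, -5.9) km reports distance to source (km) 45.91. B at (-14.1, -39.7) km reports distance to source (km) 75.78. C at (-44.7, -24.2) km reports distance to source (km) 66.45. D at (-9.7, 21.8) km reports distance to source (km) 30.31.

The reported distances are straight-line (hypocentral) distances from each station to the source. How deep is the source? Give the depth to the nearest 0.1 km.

Each station gives a sphere (x−x_i)² + (y−y_i)² + z² = d_i² (stations at z=0).
Subtracting the A sphere from B and C: z² cancels, leaving linear equations in x and y:
18.4 x − 67.6 y = -2437.68
-42.8 x − 36.6 y = -301.84
Solving: x ≈ -19.293, y ≈ 30.809 km (keep extra digits for the depth step; rounded: -19.3, 30.8).
Then from the A sphere: z² = 45.91² − (x + 23.3)² − (y + 5.9)² with x = -19.293, y = 30.809, so z ≈ 27.279 ≈ 27.3 km.
Check against D (with the unrounded solution): distance 30.29 ≈ 30.31 km. ✓

27.3 km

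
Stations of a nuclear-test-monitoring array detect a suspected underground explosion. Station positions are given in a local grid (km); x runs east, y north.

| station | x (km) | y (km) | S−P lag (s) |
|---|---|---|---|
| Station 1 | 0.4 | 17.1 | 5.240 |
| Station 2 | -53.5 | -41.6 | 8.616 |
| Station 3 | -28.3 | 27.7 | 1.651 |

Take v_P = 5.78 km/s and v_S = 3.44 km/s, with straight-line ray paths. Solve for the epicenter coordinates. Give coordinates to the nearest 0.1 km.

-42.0 km east, 30.7 km north

Distance from S−P lag: d = Δt · v_P v_S / (v_P − v_S) = Δt · (5.78·3.44)/(5.78−3.44) ≈ 8.4971·Δt.
So d_Station 1 = 44.52, d_Station 2 = 73.21, d_Station 3 = 14.03 km.
Circle about each station: (x − 0.4)² + (y − 17.1)² = 44.52²; (x + 53.5)² + (y + 41.6)² = 73.21²; (x + 28.3)² + (y − 27.7)² = 14.03².
Subtracting pairs of circle equations eliminates x²+y² and gives linear equations (the radical axes):
-107.8 x − 117.4 y = 922.57
-57.4 x + 21.2 y = 3060.80
Solving the 2×2 system: x ≈ -42.0, y ≈ 30.7 km.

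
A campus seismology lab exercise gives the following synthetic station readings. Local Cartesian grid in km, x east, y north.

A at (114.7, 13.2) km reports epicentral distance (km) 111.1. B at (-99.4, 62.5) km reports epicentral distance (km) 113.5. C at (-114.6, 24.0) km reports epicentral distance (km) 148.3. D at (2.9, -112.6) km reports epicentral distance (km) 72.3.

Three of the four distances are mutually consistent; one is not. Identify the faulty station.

B

Solve using three stations at a time. Using A, C, D (subtract circle equations pairwise → linear system) gives (x, y) ≈ (18.2, -41.9).
Distances from that point to each station vs reported:
  A: calculated 111.1 vs reported 111.1 → residual 0.0 km
  B: calculated 157.3 vs reported 113.5 → residual 43.8 km
  C: calculated 148.3 vs reported 148.3 → residual 0.0 km
  D: calculated 72.3 vs reported 72.3 → residual 0.0 km
A, C, D are mutually consistent (residuals ≈ 0); B is off by 43.8 km.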